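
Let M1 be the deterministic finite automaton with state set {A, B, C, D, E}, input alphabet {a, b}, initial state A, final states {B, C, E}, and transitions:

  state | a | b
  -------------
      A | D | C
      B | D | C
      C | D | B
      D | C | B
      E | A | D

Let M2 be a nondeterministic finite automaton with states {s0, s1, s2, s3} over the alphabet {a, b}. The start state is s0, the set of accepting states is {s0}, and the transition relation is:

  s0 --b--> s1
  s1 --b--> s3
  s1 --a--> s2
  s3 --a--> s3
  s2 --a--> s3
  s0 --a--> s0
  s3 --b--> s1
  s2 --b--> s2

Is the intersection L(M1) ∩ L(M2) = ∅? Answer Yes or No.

No

The string aa is accepted by both M1 and M2.
Hence L(M1) ∩ L(M2) ≠ ∅.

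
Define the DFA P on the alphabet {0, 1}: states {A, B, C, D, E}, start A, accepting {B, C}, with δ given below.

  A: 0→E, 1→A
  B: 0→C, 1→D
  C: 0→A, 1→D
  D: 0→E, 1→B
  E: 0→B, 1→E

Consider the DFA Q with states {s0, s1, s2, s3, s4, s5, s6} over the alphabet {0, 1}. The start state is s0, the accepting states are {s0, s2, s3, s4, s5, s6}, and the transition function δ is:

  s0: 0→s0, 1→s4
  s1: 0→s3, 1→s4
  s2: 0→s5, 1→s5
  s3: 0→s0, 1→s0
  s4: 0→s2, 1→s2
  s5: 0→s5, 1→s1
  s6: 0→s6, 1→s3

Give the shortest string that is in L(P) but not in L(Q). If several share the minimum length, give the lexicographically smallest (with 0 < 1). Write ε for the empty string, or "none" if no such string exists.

01011

The string 01011 is accepted by P but not by Q.
No shorter string lies in the difference, and 01011 is the lexicographically first length-5 string in L(P) \ L(Q).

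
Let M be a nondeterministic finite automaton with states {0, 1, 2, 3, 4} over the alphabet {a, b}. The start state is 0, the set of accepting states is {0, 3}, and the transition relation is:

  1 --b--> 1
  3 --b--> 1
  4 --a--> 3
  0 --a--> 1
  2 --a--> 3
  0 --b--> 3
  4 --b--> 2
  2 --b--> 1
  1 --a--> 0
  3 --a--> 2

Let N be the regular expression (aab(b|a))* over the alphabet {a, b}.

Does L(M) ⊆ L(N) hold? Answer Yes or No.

No

The string b is in L(M) but not in L(N).
So L(M) ⊄ L(N).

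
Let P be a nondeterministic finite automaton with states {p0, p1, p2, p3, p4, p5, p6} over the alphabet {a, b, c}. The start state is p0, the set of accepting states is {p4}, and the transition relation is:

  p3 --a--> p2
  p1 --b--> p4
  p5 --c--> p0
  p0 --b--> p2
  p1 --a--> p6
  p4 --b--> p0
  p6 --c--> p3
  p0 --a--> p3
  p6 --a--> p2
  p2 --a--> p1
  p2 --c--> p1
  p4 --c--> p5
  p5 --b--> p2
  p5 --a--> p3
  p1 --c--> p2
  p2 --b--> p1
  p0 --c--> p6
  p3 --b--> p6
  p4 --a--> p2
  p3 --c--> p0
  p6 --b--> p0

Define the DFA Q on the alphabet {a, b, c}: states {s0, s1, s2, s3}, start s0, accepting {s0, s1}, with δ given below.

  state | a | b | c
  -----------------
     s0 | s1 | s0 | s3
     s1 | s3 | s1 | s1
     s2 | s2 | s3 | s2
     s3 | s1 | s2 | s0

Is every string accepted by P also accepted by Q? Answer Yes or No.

No

The string bcb is in L(P) but not in L(Q).
So L(P) ⊄ L(Q).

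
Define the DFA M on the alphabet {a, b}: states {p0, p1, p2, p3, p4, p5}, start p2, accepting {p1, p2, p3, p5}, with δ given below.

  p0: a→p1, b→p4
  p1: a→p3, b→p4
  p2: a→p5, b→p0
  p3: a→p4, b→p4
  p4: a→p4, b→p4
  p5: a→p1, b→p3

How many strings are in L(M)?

7

The useful subgraph on states {p0, p1, p2, p3, p5} is acyclic, so L(M) is finite; the longest accepting path visits 4 useful states, giving maximum string length 3.
Counting accepting paths from p2 by length: 1 of length 0, 1 of length 1, 3 of length 2, 2 of length 3. Total 7.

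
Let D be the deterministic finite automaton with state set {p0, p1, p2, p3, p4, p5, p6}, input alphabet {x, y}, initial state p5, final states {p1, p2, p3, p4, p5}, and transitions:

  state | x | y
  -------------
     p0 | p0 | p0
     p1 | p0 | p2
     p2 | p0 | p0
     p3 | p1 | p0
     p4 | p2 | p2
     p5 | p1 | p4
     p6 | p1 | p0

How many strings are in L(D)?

6

The useful subgraph on states {p1, p2, p4, p5} is acyclic, so L(D) is finite; the longest accepting path visits 3 useful states, giving maximum string length 2.
Counting accepting paths from p5 by length: 1 of length 0, 2 of length 1, 3 of length 2. Total 6.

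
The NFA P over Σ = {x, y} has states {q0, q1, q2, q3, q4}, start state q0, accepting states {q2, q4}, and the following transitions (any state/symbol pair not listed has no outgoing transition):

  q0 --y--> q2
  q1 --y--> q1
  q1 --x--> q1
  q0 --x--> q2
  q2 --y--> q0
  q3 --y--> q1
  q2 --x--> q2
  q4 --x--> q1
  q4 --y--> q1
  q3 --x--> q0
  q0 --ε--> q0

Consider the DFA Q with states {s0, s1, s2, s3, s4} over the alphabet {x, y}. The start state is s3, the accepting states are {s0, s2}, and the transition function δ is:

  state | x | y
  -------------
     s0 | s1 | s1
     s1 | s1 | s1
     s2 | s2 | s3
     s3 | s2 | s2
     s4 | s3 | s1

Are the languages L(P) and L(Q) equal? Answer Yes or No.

Yes

Exploring the product automaton P × Q from the start pair (q0, s3), following both machines on each input symbol, reaches 2 state pairs: (q0, s3), (q2, s2).
P accepts in {q2, q4} and Q accepts in {s0, s2}. In every reachable pair the two components are either both accepting — (q2, s2) — or both non-accepting, so no string is accepted by exactly one of the machines: L(P) \ L(Q) and L(Q) \ L(P) are both empty.
Hence every string is accepted by P iff it is accepted by Q, and the two languages coincide.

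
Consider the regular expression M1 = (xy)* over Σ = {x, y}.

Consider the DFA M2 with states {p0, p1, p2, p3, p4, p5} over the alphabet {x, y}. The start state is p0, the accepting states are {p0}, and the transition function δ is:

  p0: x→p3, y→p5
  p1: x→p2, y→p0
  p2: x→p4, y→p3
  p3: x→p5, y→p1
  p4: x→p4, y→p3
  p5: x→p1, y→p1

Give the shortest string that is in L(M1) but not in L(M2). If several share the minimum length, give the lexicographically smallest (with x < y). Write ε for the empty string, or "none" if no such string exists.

xy

The string xy is accepted by M1 but not by M2.
No shorter string lies in the difference, and xy is the lexicographically first length-2 string in L(M1) \ L(M2).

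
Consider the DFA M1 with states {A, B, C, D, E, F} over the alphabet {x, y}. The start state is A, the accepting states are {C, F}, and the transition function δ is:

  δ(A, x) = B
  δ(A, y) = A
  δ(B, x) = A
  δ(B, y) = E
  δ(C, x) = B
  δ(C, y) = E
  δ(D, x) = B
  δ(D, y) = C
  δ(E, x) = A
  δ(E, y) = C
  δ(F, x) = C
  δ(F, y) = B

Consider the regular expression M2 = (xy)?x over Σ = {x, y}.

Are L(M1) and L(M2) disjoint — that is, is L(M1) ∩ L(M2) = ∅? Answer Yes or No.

Yes

Converting the expression M2 to a DFA (subset construction, then merging equivalent states) gives the minimal DFA with states {r0, r1, r2, r3, r4}, start state r0, accepting states {r1, r4} and transitions r0: x→r1, y→r2; r1: x→r2, y→r3; r2: x→r2, y→r2; r3: x→r4, y→r2; r4: x→r2, y→r2.
Exploring the product automaton M1 × M2 from the start pair (A, r0), following both machines on each input symbol, reaches 8 state pairs: (A, r0), (B, r1), (A, r2), (E, r3), (B, r2), (A, r4), (C, r2), (E, r2).
M1 accepts in {C, F} and M2 accepts in {r1, r4}; no reachable pair has both components accepting, so no string drives both machines to acceptance simultaneously and L(M1) ∩ L(M2) = ∅.
So no string is accepted by both, and the intersection is empty.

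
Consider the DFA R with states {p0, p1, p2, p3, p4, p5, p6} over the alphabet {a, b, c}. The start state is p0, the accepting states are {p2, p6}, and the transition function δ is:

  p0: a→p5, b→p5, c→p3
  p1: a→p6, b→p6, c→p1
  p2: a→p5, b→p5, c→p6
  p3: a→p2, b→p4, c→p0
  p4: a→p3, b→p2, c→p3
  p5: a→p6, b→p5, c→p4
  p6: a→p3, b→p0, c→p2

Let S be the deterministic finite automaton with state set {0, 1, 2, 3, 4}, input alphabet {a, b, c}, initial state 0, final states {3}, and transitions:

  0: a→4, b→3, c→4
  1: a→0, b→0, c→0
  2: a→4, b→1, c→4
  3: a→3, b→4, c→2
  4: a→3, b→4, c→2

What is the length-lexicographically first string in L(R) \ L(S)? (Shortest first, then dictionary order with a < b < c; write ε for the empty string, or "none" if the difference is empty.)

The string aac is accepted by R but not by S.
No shorter string lies in the difference, and aac is the lexicographically first length-3 string in L(R) \ L(S).

aac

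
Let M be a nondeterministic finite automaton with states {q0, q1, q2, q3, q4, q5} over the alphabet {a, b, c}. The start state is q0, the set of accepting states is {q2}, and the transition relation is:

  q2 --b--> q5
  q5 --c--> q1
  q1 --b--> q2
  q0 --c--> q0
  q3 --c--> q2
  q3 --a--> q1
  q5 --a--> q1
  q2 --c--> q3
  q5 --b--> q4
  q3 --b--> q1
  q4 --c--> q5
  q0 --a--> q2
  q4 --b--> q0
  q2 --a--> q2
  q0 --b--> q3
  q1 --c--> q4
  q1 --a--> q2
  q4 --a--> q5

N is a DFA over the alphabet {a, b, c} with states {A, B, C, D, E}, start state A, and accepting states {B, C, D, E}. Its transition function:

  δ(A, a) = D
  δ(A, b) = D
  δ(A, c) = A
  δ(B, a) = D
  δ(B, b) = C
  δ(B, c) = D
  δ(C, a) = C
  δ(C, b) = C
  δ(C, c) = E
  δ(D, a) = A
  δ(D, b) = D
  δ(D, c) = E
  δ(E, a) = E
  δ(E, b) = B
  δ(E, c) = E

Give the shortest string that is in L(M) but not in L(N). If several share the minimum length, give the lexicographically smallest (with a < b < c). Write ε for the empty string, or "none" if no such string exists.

aa

The string aa is accepted by M but not by N.
No shorter string lies in the difference, and aa is the lexicographically first length-2 string in L(M) \ L(N).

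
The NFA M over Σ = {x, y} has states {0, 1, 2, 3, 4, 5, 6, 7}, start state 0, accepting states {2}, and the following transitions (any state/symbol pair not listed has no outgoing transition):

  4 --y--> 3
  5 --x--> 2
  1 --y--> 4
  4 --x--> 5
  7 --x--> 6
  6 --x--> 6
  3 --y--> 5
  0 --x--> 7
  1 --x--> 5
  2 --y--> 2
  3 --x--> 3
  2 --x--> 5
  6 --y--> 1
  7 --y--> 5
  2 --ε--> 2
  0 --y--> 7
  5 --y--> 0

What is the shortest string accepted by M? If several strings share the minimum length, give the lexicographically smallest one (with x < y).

A breadth-first search from 0 reaches an accepting state first via the path 0 → 7 → 5 → 2 on input xyx.
No string of length < 3 is accepted (BFS exhausts all shorter strings without reaching an accepting state), and xyx is the lexicographically least accepting string of length 3.

xyx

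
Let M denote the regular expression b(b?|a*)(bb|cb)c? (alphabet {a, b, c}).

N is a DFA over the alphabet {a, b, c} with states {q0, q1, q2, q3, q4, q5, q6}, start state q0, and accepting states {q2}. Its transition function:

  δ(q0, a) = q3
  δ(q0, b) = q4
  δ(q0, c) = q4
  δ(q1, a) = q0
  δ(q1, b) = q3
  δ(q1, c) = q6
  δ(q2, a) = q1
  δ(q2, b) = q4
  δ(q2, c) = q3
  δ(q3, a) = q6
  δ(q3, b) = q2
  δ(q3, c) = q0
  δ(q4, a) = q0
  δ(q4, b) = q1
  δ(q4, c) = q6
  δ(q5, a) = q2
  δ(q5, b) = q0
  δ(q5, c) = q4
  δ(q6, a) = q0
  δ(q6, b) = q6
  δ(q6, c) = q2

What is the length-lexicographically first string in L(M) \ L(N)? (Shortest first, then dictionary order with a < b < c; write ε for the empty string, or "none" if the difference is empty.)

bbb

The string bbb is accepted by M but not by N.
No shorter string lies in the difference, and bbb is the lexicographically first length-3 string in L(M) \ L(N).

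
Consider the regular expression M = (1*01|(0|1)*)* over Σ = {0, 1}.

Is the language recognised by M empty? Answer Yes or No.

No

The empty string ε matches the expression, so it belongs to L(M).
Since L(M) contains at least one string, it is not empty.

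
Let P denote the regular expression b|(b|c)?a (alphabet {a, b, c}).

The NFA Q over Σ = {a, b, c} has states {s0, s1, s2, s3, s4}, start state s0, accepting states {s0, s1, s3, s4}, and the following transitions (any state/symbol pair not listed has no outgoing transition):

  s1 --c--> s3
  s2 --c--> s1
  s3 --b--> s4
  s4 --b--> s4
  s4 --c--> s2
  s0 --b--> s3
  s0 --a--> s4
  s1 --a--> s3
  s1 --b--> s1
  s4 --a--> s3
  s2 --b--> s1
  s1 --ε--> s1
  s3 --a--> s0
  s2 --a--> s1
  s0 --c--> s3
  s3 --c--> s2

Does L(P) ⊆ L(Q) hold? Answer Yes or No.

Yes

Converting the expression P to a DFA (subset construction, then merging equivalent states) gives the minimal DFA with states {p0, p1, p2, p3, p4}, start state p0, accepting states {p1, p2} and transitions p0: a→p1, b→p2, c→p3; p1: a→p4, b→p4, c→p4; p2: a→p1, b→p4, c→p4; p3: a→p1, b→p4, c→p4; p4: a→p4, b→p4, c→p4.
Exploring the product automaton P × Q from the start pair (p0, s0), following both machines on each input symbol, reaches 10 state pairs: (p0, s0), (p1, s4), (p2, s3), (p3, s3), (p4, s3), (p4, s4), (p4, s2), (p1, s0), (p4, s0), (p4, s1).
P accepts in {p1, p2} and Q accepts in {s0, s1, s3, s4}. The reachable pairs whose P-component is accepting are (p1, s4), (p2, s3), (p1, s0); in each of them the Q-component is accepting too, so the product for L(P) \ L(Q) (P-component accepting, Q-component rejecting) has no reachable accepting pair and the difference is empty.
Hence every string in L(P) is also in L(Q).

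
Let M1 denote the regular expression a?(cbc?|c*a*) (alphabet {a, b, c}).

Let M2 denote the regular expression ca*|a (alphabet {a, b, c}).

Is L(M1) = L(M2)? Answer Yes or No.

The empty string ε is accepted by M1 but rejected by M2.
So L(M1) ≠ L(M2).

No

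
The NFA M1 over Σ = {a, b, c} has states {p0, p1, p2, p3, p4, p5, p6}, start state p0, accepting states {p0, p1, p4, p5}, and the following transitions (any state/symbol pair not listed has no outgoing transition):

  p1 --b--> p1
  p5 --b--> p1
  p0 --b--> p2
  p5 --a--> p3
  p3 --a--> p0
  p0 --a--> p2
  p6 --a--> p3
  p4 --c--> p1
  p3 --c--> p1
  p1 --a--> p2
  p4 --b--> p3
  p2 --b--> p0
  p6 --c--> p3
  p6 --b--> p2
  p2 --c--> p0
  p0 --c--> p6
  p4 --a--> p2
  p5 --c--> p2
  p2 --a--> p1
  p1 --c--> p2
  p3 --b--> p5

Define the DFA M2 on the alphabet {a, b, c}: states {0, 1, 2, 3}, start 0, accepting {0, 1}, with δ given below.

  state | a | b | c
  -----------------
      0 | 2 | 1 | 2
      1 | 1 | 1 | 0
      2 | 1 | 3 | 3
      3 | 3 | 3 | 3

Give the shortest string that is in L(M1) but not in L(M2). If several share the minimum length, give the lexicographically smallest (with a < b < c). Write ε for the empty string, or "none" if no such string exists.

The string ab is accepted by M1 but not by M2.
No shorter string lies in the difference, and ab is the lexicographically first length-2 string in L(M1) \ L(M2).

ab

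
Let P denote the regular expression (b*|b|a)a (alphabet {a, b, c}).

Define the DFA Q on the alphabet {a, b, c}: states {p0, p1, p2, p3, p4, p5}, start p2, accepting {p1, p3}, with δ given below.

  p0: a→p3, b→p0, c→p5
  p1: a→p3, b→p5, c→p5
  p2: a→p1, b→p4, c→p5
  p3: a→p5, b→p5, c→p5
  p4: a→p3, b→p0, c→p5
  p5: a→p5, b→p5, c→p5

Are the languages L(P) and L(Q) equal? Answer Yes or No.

Converting the expression P to a DFA (subset construction, then merging equivalent states) gives the minimal DFA with states {r0, r1, r2, r3, r4}, start state r0, accepting states {r1, r4} and transitions r0: a→r1, b→r2, c→r3; r1: a→r4, b→r3, c→r3; r2: a→r4, b→r2, c→r3; r3: a→r3, b→r3, c→r3; r4: a→r3, b→r3, c→r3.
Exploring the product automaton P × Q from the start pair (r0, p2), following both machines on each input symbol, reaches 6 state pairs: (r0, p2), (r1, p1), (r2, p4), (r3, p5), (r4, p3), (r2, p0).
P accepts in {r1, r4} and Q accepts in {p1, p3}. In every reachable pair the two components are either both accepting — (r1, p1), (r4, p3) — or both non-accepting, so no string is accepted by exactly one of the machines: L(P) \ L(Q) and L(Q) \ L(P) are both empty.
Hence every string is accepted by P iff it is accepted by Q, and the two languages coincide.

Yes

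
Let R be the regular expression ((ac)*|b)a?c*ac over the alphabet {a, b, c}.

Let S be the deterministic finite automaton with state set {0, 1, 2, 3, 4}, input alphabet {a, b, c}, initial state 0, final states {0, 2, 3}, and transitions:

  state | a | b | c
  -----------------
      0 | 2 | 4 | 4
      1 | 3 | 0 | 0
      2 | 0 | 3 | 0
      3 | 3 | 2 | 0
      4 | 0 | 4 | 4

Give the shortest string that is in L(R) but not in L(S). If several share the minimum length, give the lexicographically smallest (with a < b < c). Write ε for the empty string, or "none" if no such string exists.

The string aac is accepted by R but not by S.
No shorter string lies in the difference, and aac is the lexicographically first length-3 string in L(R) \ L(S).

aac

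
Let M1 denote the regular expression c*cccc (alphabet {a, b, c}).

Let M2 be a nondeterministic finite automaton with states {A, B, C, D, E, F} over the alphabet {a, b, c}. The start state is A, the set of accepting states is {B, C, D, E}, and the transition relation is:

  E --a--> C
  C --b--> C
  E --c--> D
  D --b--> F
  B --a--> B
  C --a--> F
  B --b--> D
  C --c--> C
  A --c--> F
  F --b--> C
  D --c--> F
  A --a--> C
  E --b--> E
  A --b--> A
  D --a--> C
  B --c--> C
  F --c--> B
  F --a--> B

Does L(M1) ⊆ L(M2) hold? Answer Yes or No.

Converting the expression M1 to a DFA (subset construction, then merging equivalent states) gives the minimal DFA with states {r0, r1, r2, r3, r4, r5}, start state r0, accepting states {r5} and transitions r0: a→r1, b→r1, c→r2; r1: a→r1, b→r1, c→r1; r2: a→r1, b→r1, c→r3; r3: a→r1, b→r1, c→r4; r4: a→r1, b→r1, c→r5; r5: a→r1, b→r1, c→r5.
Exploring the product automaton M1 × M2 from the start pair (r0, A), following both machines on each input symbol, reaches 10 state pairs: (r0, A), (r1, C), (r1, A), (r2, F), (r1, F), (r1, B), (r3, B), (r1, D), (r4, C), (r5, C).
M1 accepts in {r5} and M2 accepts in {B, C, D, E}. The reachable pairs whose M1-component is accepting are (r5, C); in each of them the M2-component is accepting too, so the product for L(M1) \ L(M2) (M1-component accepting, M2-component rejecting) has no reachable accepting pair and the difference is empty.
Hence every string in L(M1) is also in L(M2).

Yes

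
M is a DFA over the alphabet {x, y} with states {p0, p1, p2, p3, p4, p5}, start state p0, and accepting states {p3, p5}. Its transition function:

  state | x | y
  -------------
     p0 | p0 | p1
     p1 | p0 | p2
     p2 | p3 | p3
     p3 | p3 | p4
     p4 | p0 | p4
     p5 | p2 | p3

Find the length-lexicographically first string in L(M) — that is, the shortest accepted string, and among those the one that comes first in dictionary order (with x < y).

A breadth-first search from p0 reaches an accepting state first via the path p0 → p1 → p2 → p3 on input yyx.
No string of length < 3 is accepted (BFS exhausts all shorter strings without reaching an accepting state), and yyx is the lexicographically least accepting string of length 3.

yyx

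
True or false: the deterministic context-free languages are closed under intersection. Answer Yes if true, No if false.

DCFLs are closed under complement (normalise the DPDA to read all of its input, then flip the verdict). If they were also closed under intersection, De Morgan would make them closed under union; but {aⁿbⁿ : n≥0} and {aⁿb²ⁿ : n≥0} are DCFLs (push the a's; pop one per b, respectively one per two b's) whose union no deterministic PDA accepts: a DPDA for it would have a single run on aⁿb²ⁿ, accepting after the prefix aⁿbⁿ and accepting again after n more b's; an ordinary PDA that simulates it on a's and b's and, at any moment when it is accepting, may switch to reading only a fresh letter c while feeding each c to the simulation as a b, would accept aⁱbʲcᵏ (k≥1) exactly when both aⁱbʲ and aⁱbʲ⁺ᵏ are in the language, i.e. its language intersected with the regular set a*b*c⁺ would be exactly {aⁿbⁿcⁿ : n≥1} — impossible, since context-free languages are closed under intersection with regular sets and {aⁿbⁿcⁿ} is not context-free.

No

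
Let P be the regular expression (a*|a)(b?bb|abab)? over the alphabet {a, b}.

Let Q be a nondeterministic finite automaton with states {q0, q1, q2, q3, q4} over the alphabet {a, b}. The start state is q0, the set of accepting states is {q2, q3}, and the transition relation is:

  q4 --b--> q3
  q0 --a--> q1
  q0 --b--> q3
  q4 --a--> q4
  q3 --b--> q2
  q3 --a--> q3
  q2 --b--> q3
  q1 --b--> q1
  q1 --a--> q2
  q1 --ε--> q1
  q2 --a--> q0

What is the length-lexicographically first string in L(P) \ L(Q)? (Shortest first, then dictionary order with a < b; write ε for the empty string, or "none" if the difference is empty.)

ε

The empty string ε is accepted by P but not by Q.
Since ε is the unique shortest string, it is the required witness.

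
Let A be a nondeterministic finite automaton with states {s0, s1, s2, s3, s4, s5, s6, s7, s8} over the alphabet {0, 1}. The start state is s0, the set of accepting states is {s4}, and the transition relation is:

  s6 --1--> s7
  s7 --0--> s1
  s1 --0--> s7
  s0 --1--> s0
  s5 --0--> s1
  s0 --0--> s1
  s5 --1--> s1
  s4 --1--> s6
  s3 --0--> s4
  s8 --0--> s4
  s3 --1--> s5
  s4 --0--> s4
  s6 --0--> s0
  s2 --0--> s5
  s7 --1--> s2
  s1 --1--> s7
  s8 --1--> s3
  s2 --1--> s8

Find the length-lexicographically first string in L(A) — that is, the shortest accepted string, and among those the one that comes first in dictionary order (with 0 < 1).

A breadth-first search from s0 reaches an accepting state first via the path s0 → s1 → s7 → s2 → s8 → s4 on input 00110.
No string of length < 5 is accepted (BFS exhausts all shorter strings without reaching an accepting state), and 00110 is the lexicographically least accepting string of length 5.

00110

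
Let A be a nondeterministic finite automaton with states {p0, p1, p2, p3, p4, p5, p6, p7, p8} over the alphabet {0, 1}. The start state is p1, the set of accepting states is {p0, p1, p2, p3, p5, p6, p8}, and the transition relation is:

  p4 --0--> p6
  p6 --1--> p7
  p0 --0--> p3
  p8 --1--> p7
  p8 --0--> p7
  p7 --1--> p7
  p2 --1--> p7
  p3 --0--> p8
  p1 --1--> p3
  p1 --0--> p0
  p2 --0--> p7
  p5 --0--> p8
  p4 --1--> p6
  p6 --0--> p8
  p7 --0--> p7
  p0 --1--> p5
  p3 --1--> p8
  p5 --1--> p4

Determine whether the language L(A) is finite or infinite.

The useful states (reachable from p1 and able to reach an accepting state) are {p0, p1, p3, p4, p5, p6, p8}.
Restricted to these states the transition graph has no cycle, so every accepting path has bounded length and L is finite.

finite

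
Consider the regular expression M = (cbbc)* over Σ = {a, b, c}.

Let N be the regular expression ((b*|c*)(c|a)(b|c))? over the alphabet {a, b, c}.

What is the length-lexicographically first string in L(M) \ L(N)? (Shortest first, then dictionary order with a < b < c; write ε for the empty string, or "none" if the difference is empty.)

The string cbbc is accepted by M but not by N.
No shorter string lies in the difference, and cbbc is the lexicographically first length-4 string in L(M) \ L(N).

cbbc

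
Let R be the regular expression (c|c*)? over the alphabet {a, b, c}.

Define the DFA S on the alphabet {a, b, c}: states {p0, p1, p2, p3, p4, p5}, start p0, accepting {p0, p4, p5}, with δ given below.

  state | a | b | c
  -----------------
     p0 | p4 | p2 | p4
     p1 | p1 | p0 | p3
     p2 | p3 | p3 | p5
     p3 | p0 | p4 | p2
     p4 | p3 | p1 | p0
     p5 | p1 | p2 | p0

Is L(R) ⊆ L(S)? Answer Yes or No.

Converting the expression R to a DFA (subset construction, then merging equivalent states) gives the minimal DFA with states {r0, r1}, start state r0, accepting states {r0} and transitions r0: a→r1, b→r1, c→r0; r1: a→r1, b→r1, c→r1.
Exploring the product automaton R × S from the start pair (r0, p0), following both machines on each input symbol, reaches 8 state pairs: (r0, p0), (r1, p4), (r1, p2), (r0, p4), (r1, p3), (r1, p1), (r1, p0), (r1, p5).
R accepts in {r0} and S accepts in {p0, p4, p5}. The reachable pairs whose R-component is accepting are (r0, p0), (r0, p4); in each of them the S-component is accepting too, so the product for L(R) \ L(S) (R-component accepting, S-component rejecting) has no reachable accepting pair and the difference is empty.
Hence every string in L(R) is also in L(S).

Yes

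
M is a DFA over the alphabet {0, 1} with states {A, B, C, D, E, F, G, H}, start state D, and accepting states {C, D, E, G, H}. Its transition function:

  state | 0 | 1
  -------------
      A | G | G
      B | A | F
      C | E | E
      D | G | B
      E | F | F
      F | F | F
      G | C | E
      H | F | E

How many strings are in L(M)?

16

The useful subgraph on states {A, B, C, D, E, G} is acyclic, so L(M) is finite; the longest accepting path visits 6 useful states, giving maximum string length 5.
Counting accepting paths from D by length: 1 of length 0, 1 of length 1, 2 of length 2, 4 of length 3, 4 of length 4, 4 of length 5. Total 16.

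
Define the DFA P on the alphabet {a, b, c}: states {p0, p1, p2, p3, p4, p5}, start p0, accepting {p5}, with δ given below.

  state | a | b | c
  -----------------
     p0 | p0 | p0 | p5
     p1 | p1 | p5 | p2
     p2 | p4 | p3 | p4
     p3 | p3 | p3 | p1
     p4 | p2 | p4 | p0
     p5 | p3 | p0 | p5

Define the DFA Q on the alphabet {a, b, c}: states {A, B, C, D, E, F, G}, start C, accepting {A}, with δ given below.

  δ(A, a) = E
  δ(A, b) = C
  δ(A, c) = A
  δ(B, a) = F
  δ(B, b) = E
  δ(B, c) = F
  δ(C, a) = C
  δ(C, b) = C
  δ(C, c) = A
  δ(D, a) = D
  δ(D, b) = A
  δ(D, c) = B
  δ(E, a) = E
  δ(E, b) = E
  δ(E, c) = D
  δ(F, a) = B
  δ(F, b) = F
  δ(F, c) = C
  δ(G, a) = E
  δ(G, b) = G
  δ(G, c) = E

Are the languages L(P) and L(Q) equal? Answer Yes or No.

Yes

Exploring the product automaton P × Q from the start pair (p0, C), following both machines on each input symbol, reaches 6 state pairs: (p0, C), (p5, A), (p3, E), (p1, D), (p2, B), (p4, F).
P accepts in {p5} and Q accepts in {A}. In every reachable pair the two components are either both accepting — (p5, A) — or both non-accepting, so no string is accepted by exactly one of the machines: L(P) \ L(Q) and L(Q) \ L(P) are both empty.
Hence every string is accepted by P iff it is accepted by Q, and the two languages coincide.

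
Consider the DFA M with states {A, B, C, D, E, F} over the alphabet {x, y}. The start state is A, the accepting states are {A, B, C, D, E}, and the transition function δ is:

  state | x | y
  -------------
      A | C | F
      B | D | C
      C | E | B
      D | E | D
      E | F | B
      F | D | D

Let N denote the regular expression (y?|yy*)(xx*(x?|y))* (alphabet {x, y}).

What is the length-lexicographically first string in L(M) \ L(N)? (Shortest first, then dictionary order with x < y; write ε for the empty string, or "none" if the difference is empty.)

The string xyy is accepted by M but not by N.
No shorter string lies in the difference, and xyy is the lexicographically first length-3 string in L(M) \ L(N).

xyy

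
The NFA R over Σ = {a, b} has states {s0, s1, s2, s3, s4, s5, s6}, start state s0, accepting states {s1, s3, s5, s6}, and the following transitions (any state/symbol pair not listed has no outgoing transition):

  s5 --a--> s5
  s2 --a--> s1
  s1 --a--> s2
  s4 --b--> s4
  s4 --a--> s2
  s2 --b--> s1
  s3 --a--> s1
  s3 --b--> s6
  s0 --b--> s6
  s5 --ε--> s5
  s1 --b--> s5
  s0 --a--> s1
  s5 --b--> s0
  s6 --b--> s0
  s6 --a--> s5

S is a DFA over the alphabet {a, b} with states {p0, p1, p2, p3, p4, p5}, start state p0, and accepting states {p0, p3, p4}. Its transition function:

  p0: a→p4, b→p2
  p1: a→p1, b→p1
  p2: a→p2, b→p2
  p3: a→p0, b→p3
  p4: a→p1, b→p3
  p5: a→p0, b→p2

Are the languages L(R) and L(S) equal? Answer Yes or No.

No

The string b is accepted by R but rejected by S.
So L(R) ≠ L(S).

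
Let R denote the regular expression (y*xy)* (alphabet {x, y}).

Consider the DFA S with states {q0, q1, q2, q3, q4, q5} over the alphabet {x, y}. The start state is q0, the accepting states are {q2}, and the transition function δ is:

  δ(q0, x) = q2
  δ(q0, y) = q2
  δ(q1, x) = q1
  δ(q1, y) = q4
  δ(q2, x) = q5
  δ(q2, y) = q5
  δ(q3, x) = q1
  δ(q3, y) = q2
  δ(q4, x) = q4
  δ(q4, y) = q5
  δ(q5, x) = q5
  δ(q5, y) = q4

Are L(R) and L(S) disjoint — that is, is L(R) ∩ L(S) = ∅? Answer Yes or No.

Yes

Converting the expression R to a DFA (subset construction, then merging equivalent states) gives the minimal DFA with states {r0, r1, r2, r3}, start state r0, accepting states {r0} and transitions r0: x→r1, y→r2; r1: x→r3, y→r0; r2: x→r1, y→r2; r3: x→r3, y→r3.
Exploring the product automaton R × S from the start pair (r0, q0), following both machines on each input symbol, reaches 11 state pairs: (r0, q0), (r1, q2), (r2, q2), (r3, q5), (r0, q5), (r1, q5), (r2, q5), (r3, q4), (r2, q4), (r0, q4), (r1, q4).
R accepts in {r0} and S accepts in {q2}; no reachable pair has both components accepting, so no string drives both machines to acceptance simultaneously and L(R) ∩ L(S) = ∅.
So no string is accepted by both, and the intersection is empty.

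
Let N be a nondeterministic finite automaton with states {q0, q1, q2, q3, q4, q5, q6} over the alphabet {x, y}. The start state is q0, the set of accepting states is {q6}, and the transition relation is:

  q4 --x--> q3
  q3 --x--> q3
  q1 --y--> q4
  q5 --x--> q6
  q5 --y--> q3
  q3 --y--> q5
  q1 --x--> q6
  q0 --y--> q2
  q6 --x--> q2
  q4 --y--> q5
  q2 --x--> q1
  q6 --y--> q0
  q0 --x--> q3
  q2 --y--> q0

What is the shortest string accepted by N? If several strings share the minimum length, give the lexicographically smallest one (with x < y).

A breadth-first search from q0 reaches an accepting state first via the path q0 → q3 → q5 → q6 on input xyx.
No string of length < 3 is accepted (BFS exhausts all shorter strings without reaching an accepting state), and xyx is the lexicographically least accepting string of length 3.

xyx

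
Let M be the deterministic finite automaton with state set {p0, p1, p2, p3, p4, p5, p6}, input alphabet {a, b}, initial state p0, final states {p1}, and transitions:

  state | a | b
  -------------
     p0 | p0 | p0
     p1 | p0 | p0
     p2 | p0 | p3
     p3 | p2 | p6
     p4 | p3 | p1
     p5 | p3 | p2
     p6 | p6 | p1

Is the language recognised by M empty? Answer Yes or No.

Yes

The states reachable from the start state are {p0}.
None of the accepting states {p1} is reachable, so no string is accepted and L(M) = ∅.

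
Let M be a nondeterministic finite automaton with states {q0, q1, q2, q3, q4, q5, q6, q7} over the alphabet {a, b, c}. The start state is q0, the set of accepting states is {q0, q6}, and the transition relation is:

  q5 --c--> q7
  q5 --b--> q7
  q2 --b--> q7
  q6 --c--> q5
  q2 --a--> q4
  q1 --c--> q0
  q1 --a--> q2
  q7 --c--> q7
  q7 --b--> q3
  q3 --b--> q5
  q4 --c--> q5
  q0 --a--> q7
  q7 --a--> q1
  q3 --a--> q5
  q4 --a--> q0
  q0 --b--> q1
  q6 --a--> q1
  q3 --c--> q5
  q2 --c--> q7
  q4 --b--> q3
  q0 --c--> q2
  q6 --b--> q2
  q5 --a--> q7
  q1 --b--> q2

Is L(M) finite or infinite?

infinite

State q0 is reachable from the start and can reach an accepting state, and it lies on the cycle q0 → q1 → q0.
Traversing that cycle any number of times yields accepted strings of unbounded length, so the language is infinite.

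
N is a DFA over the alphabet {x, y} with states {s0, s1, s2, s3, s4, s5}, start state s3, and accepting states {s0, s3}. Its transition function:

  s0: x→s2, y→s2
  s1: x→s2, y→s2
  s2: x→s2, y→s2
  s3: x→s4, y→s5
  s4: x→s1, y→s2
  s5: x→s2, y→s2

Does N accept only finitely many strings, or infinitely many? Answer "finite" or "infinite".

The useful states (reachable from s3 and able to reach an accepting state) are {s3}.
Restricted to these states the transition graph has no cycle, so every accepting path has bounded length and L is finite.

finite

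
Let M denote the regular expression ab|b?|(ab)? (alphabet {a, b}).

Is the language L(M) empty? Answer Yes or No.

The empty string ε matches the expression, so it belongs to L(M).
Since L(M) contains at least one string, it is not empty.

No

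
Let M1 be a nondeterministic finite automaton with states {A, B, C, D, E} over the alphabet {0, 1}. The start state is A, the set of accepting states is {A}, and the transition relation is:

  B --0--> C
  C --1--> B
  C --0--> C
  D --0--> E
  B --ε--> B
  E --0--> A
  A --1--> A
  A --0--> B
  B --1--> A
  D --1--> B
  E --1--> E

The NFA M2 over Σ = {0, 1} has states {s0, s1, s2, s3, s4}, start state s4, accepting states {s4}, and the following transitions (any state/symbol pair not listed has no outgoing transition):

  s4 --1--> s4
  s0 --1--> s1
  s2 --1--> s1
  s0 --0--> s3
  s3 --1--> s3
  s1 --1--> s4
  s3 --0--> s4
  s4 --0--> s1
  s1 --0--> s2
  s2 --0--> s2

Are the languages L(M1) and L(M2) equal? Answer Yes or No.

Exploring the product automaton M1 × M2 from the start pair (A, s4), following both machines on each input symbol, reaches 3 state pairs: (A, s4), (B, s1), (C, s2).
M1 accepts in {A} and M2 accepts in {s4}. In every reachable pair the two components are either both accepting — (A, s4) — or both non-accepting, so no string is accepted by exactly one of the machines: L(M1) \ L(M2) and L(M2) \ L(M1) are both empty.
Hence every string is accepted by M1 iff it is accepted by M2, and the two languages coincide.

Yes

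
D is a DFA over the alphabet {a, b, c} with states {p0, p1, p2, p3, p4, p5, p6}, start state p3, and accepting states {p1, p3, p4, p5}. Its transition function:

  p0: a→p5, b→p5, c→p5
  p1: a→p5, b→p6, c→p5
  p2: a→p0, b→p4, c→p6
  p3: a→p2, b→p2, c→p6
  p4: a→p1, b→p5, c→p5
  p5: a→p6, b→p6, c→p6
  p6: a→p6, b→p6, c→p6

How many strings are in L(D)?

19

The useful subgraph on states {p0, p1, p2, p3, p4, p5} is acyclic, so L(D) is finite; the longest accepting path visits 5 useful states, giving maximum string length 4.
Counting accepting paths from p3 by length: 1 of length 0, 2 of length 2, 12 of length 3, 4 of length 4. Total 19.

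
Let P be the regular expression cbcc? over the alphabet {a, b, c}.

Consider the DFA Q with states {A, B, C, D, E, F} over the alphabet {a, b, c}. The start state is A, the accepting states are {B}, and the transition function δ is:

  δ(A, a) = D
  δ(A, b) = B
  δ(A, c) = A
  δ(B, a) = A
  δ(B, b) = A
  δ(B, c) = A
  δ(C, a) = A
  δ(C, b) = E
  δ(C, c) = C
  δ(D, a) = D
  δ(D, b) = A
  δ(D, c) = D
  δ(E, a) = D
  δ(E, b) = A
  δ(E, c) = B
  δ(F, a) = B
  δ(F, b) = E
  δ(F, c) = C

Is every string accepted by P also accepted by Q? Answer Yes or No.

The string cbc is in L(P) but not in L(Q).
So L(P) ⊄ L(Q).

No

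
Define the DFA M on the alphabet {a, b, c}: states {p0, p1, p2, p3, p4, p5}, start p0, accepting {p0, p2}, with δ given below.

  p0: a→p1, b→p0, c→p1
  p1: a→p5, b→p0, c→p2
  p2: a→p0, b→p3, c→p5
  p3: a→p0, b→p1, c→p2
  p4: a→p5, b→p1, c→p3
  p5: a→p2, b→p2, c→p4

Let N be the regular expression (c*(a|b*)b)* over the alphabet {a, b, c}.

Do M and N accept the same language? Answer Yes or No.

No

The string ac is accepted by M but rejected by N.
So L(M) ≠ L(N).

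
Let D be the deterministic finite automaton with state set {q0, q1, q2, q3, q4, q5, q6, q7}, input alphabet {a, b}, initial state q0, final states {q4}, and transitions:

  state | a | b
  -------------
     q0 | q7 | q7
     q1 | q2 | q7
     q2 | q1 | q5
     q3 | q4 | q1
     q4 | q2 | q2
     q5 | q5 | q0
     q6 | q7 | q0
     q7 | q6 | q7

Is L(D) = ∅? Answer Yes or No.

Yes

The states reachable from the start state are {q0, q6, q7}.
None of the accepting states {q4} is reachable, so no string is accepted and L(D) = ∅.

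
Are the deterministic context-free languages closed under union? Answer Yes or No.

No

{aⁿbⁿ : n≥0} and {aⁿb²ⁿ : n≥0} are each accepted by a deterministic PDA (push the a's; pop one per b, respectively one per two b's), but their union U is not. Suppose a DPDA M accepted U. Being deterministic, M has a single run on aⁿb²ⁿ, and since aⁿbⁿ ∈ U that run passes through an accepting configuration right after consuming the prefix aⁿbⁿ and then goes on to accept again after n more b's. Build an ordinary (nondeterministic) PDA M′ that simulates M on a's and b's and, at any moment when M is in an accepting state, may switch to a second mode in which it reads only c's, feeding each c to M as a b; M′ accepts when M does. Then M′ accepts aⁱbʲcᵏ (k≥1) exactly when both aⁱbʲ ∈ U and aⁱbʲ⁺ᵏ ∈ U, and checking the four cases (i=j or j=2i, combined with j+k=i or j+k=2i) leaves only i=j=k: so L(M′) ∩ a*b*c⁺ = {aⁿbⁿcⁿ : n≥1} would be context-free, which it is not (pumping lemma) — contradiction. (The union is an unambiguous CFL; it is determinism, not unambiguity, that fails.)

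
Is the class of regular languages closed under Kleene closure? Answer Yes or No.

If R is a regular expression for L then R* denotes L*; on automata, add a new accepting start state with an ε-move into the old start state and ε-moves from every old accepting state back to it.
So the regular languages are closed under Kleene star.

Yes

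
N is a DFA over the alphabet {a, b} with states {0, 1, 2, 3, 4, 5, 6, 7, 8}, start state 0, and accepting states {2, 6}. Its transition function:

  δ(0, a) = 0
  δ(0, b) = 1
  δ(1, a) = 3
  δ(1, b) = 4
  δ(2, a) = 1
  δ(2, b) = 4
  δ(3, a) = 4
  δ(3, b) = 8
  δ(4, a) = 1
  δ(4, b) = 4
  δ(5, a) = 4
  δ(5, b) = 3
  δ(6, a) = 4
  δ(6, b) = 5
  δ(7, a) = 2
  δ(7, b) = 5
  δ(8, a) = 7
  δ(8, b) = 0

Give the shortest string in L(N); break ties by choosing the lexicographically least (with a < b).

babaa

A breadth-first search from 0 reaches an accepting state first via the path 0 → 1 → 3 → 8 → 7 → 2 on input babaa.
No string of length < 5 is accepted (BFS exhausts all shorter strings without reaching an accepting state), and babaa is the lexicographically least accepting string of length 5.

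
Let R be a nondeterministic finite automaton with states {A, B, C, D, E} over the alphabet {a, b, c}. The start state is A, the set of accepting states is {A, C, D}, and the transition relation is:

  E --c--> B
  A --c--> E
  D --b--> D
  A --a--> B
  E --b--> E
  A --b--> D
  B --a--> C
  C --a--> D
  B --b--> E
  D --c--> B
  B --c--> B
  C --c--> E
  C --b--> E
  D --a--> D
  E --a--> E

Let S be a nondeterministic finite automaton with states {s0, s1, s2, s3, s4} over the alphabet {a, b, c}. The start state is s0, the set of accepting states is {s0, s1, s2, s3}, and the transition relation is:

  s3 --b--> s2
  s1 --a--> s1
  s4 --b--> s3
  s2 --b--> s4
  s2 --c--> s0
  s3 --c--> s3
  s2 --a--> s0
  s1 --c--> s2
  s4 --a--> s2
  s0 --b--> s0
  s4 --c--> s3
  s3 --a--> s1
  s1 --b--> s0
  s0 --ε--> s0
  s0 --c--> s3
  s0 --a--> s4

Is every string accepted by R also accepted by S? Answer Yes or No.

The string ba is in L(R) but not in L(S).
So L(R) ⊄ L(S).

No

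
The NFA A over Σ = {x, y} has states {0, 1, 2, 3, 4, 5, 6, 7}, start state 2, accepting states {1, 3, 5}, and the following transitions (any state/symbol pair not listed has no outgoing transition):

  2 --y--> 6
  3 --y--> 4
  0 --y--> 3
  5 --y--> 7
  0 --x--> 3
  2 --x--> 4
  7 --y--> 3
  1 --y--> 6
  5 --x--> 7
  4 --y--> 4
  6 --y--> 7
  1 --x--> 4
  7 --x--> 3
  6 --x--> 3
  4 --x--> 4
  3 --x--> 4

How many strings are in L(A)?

The useful subgraph on states {2, 3, 6, 7} is acyclic, so L(A) is finite; the longest accepting path visits 4 useful states, giving maximum string length 3.
Counting accepting paths from 2 by length: 1 of length 2, 2 of length 3. Total 3.

3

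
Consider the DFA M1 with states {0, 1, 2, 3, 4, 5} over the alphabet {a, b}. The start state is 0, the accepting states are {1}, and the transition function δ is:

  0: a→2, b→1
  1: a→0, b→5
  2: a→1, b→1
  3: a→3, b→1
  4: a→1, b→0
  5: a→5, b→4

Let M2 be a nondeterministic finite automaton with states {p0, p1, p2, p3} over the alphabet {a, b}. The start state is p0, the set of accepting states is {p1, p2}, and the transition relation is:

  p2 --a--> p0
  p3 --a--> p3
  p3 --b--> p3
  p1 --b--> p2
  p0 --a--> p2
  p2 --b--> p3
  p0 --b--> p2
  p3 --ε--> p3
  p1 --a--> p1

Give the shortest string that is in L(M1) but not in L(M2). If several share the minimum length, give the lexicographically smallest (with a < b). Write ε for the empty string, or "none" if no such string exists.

aa

The string aa is accepted by M1 but not by M2.
No shorter string lies in the difference, and aa is the lexicographically first length-2 string in L(M1) \ L(M2).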